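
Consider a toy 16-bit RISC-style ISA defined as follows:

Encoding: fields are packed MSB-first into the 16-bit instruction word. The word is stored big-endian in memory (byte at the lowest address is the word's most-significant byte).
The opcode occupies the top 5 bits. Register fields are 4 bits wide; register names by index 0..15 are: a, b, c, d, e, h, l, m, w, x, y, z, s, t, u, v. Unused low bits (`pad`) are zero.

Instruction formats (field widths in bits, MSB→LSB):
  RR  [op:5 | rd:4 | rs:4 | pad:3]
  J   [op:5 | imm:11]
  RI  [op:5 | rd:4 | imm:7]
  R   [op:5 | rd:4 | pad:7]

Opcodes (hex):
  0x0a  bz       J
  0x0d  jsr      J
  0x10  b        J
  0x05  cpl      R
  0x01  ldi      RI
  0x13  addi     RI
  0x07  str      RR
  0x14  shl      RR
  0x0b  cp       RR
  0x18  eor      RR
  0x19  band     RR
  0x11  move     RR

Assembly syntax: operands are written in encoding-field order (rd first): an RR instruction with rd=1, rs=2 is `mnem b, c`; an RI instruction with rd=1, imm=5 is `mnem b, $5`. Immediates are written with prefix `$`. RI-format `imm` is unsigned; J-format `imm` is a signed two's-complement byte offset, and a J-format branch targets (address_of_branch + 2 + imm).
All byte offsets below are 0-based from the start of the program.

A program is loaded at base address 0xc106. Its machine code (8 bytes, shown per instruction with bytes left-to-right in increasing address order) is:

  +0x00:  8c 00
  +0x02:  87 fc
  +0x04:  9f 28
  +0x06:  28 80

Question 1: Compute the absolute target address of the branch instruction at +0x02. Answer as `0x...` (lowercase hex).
off 0x02: read 87 fc as big → 0x87fc
  top 5b → 0x10 → b [J]
  imm: (w>>0)&0x7ff=0x7fc (s11→-4) → $-4
  target = base 0xc106 + off 0x02 + 2 + imm -4 = 0xc106

0xc106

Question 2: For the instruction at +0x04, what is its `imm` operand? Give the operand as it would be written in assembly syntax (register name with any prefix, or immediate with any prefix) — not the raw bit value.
@+04  big-endian(9f 28) = 0x9f28
  op=0x9f28>>11=0x13 ⇒ addi (RI)
  rd: (w>>7)&0xf=0xe → u
  imm: (w>>0)&0x7f=0x28 → $40

$40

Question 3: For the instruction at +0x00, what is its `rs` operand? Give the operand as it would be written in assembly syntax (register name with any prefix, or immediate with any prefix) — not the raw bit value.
a

off 0x00: read 8c 00 as big → 0x8c00
  opcode bits[15:11]=0x11: move/RR
  rd: (w>>7)&0xf=0x8 → w
  rs: (w>>3)&0xf=0x0 → a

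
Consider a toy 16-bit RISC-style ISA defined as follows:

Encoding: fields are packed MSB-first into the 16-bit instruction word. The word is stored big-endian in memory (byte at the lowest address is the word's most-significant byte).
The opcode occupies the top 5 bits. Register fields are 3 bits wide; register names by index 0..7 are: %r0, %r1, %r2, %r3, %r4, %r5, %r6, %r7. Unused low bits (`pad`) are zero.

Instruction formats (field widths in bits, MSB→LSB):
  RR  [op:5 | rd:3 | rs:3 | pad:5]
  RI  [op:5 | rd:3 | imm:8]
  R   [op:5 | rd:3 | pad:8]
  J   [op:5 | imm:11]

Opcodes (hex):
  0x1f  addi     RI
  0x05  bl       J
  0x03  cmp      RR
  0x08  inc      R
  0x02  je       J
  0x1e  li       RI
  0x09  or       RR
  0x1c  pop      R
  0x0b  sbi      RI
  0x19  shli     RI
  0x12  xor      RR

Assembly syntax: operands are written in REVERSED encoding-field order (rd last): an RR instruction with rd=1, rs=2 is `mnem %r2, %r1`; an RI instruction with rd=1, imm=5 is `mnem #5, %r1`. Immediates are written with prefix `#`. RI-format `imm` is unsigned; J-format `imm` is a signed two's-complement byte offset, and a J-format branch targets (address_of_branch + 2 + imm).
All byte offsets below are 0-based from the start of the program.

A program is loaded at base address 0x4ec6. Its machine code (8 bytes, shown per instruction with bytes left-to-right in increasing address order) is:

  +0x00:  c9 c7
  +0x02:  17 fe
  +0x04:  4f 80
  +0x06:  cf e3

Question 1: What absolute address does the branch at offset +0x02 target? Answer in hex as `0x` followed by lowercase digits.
off 0x02: read 17 fe as big → 0x17fe
  op=0x17fe>>11=0x2 ⇒ je (J)
  imm: (w>>0)&0x7ff=0x7fe (s11→-2) → #-2
  target = base 0x4ec6 + off 0x02 + 2 + imm -2 = 0x4ec8

0x4ec8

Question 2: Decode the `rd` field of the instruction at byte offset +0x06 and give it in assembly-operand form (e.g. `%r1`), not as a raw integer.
@+06  big-endian(cf e3) = 0xcfe3
  top 5b → 0x19 → shli [RI]
  rd: (w>>8)&0x7=0x7 → %r7
  imm: (w>>0)&0xff=0xe3 → #227

%r7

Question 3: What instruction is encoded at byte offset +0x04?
or %r4, %r7

+0x04: 4f 80 ⇒ word 0x4f80 (big)
  top 5b → 0x9 → or [RR]
  [10:8] rd=7 = %r7
  [7:5] rs=4 = %r4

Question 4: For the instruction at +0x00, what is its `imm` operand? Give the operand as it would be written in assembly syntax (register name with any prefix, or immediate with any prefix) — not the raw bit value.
off 0x00: read c9 c7 as big → 0xc9c7
  op=0xc9c7>>11=0x19 ⇒ shli (RI)
  [10:8] rd=1 = %r1
  [7:0] imm=199 = #199

#199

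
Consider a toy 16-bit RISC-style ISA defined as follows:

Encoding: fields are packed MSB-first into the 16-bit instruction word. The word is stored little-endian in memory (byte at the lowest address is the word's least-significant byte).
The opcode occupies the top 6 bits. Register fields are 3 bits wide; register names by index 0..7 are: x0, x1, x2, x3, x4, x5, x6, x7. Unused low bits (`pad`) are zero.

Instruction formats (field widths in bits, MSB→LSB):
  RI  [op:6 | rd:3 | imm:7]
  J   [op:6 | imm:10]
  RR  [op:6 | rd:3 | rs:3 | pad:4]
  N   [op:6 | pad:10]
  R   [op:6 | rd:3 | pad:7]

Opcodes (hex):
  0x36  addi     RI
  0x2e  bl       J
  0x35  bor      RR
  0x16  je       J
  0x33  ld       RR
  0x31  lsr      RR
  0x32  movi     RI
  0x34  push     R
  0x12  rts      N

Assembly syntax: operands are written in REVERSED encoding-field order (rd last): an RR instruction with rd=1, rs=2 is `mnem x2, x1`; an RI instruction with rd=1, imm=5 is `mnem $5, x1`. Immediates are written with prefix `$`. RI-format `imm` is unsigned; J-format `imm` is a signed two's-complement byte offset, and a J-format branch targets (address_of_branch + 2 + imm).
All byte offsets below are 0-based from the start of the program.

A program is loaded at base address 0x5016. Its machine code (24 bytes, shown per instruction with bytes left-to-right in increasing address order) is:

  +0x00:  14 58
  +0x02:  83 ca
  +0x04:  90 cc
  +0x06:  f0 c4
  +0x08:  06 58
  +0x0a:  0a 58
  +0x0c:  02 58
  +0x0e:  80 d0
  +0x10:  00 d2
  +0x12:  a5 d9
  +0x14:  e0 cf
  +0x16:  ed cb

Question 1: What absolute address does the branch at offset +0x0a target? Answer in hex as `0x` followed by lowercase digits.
@+0a  little-endian(0a 58) = 0x580a
  opcode bits[15:10]=0x16: je/J
  imm: (w>>0)&0x3ff=0xa → $10
  target = base 0x5016 + off 0x0a + 2 + imm 10 = 0x502c

0x502c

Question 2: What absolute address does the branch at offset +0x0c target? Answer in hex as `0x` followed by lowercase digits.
[0c] 02 58 → 0x5802
  opcode bits[15:10]=0x16: je/J
  imm@[9:0]=0x2 ⇒ $2
  target = base 0x5016 + off 0x0c + 2 + imm 2 = 0x5026

0x5026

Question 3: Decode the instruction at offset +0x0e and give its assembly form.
[0e] 80 d0 → 0xd080
  top 6b → 0x34 → push [R]
  rd@[9:7]=0x1 ⇒ x1

push x1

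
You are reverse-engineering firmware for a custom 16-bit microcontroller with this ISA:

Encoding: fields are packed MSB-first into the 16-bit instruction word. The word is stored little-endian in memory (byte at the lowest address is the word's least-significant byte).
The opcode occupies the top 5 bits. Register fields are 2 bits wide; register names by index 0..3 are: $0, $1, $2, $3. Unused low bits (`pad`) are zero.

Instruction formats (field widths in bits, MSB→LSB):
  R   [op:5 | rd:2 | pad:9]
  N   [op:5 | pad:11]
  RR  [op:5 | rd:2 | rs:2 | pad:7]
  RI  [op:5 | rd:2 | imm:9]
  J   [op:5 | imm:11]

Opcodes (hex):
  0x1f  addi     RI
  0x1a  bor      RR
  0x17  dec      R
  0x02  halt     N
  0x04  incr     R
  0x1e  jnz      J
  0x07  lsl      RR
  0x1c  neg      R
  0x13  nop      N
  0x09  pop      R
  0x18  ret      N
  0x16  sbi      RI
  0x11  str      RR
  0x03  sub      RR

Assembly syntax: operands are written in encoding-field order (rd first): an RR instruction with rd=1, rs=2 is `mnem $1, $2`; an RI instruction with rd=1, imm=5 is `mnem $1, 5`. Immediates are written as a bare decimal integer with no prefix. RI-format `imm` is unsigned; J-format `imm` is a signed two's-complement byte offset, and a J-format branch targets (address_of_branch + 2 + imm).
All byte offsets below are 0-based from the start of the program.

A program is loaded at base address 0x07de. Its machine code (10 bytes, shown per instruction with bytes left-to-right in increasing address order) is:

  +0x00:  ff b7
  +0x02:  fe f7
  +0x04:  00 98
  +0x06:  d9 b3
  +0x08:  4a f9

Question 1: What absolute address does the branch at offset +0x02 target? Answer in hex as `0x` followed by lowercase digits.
0x07e0

[02] fe f7 → 0xf7fe
  top 5b → 0x1e → jnz [J]
  imm: (w>>0)&0x7ff=0x7fe (s11→-2) → -2
  target = base 0x07de + off 0x02 + 2 + imm -2 = 0x07e0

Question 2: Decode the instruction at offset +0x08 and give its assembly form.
@+08  little-endian(4a f9) = 0xf94a
  op=0xf94a>>11=0x1f ⇒ addi (RI)
  rd: (w>>9)&0x3=0x0 → $0
  imm: (w>>0)&0x1ff=0x14a → 330

addi $0, 330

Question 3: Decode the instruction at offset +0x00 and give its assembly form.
sbi $3, 511

[00] ff b7 → 0xb7ff
  opcode bits[15:11]=0x16: sbi/RI
  rd: (w>>9)&0x3=0x3 → $3
  imm: (w>>0)&0x1ff=0x1ff → 511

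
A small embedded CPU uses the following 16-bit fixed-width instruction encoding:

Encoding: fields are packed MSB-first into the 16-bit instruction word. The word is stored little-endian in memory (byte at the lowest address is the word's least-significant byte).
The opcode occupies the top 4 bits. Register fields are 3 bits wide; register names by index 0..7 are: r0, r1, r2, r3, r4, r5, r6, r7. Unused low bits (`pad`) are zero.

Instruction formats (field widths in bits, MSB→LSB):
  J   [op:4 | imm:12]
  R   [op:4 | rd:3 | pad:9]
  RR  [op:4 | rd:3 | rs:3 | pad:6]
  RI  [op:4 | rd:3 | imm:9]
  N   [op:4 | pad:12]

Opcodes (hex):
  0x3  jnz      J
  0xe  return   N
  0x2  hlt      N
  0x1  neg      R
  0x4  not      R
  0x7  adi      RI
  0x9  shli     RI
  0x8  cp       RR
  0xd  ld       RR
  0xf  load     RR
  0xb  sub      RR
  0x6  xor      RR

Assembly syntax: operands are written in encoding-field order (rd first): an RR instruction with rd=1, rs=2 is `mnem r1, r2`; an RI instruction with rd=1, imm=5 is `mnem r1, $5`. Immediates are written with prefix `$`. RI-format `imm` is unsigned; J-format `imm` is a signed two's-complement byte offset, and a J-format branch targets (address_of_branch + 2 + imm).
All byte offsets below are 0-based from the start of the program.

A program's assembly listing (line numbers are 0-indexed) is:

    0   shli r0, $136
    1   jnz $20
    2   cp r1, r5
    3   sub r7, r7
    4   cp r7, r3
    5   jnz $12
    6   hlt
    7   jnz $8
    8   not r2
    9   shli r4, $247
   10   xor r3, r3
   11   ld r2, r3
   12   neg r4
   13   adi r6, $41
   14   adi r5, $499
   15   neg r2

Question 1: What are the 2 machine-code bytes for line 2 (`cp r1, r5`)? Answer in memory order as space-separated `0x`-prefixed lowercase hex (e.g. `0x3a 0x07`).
2. cp fields op=0x8:4|rd=1:3|rs=5:3|pad=0:6 → word 8340h → 40 83

0x40 0x83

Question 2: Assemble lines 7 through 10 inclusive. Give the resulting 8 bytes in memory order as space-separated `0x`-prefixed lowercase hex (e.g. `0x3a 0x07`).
L7: jnz op=0x3:4|imm=8:12 ⇒ 0x3008 ⇒ little 08 30
L8: not op=0x4:4|rd=2:3|pad=0:9 ⇒ 0x4400 ⇒ little 00 44
L9: shli op=0x9:4|rd=4:3|imm=247:9 ⇒ 0x98f7 ⇒ little f7 98
L10: xor op=0x6:4|rd=3:3|rs=3:3|pad=0:6 ⇒ 0x66c0 ⇒ little c0 66

0x08 0x30 0x00 0x44 0xf7 0x98 0xc0 0x66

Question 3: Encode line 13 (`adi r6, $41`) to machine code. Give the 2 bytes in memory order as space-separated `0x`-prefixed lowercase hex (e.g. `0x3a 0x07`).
13. adi fields op=0x7:4|rd=6:3|imm=41:9 → word 7c29h → 29 7c

0x29 0x7c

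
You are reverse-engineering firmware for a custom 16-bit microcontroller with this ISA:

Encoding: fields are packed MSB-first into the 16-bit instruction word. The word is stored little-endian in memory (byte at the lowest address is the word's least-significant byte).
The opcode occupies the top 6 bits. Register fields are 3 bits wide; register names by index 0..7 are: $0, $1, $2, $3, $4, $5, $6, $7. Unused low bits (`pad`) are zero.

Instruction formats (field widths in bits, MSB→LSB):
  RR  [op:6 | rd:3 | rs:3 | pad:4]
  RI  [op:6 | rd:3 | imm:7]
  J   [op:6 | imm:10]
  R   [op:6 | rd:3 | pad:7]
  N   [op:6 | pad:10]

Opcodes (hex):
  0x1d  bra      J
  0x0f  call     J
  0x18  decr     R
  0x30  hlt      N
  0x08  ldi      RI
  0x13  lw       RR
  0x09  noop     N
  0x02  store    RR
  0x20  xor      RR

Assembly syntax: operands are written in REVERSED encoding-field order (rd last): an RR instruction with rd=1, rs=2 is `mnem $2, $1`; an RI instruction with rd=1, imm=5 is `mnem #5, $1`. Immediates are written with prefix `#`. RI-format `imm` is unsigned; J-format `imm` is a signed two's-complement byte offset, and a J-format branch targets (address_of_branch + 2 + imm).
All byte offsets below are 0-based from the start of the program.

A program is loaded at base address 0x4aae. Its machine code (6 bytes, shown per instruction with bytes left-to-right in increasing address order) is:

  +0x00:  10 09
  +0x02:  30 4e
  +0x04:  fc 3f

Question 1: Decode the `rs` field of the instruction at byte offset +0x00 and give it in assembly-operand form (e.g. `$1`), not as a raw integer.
+0x00: 10 09 ⇒ word 0x0910 (little)
  top 6b → 0x2 → store [RR]
  rd: (w>>7)&0x7=0x2 → $2
  rs: (w>>4)&0x7=0x1 → $1

$1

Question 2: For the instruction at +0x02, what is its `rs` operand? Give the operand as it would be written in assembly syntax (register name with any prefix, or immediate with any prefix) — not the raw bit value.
off 0x02: read 30 4e as little → 0x4e30
  opcode bits[15:10]=0x13: lw/RR
  rd: (w>>7)&0x7=0x4 → $4
  rs: (w>>4)&0x7=0x3 → $3

$3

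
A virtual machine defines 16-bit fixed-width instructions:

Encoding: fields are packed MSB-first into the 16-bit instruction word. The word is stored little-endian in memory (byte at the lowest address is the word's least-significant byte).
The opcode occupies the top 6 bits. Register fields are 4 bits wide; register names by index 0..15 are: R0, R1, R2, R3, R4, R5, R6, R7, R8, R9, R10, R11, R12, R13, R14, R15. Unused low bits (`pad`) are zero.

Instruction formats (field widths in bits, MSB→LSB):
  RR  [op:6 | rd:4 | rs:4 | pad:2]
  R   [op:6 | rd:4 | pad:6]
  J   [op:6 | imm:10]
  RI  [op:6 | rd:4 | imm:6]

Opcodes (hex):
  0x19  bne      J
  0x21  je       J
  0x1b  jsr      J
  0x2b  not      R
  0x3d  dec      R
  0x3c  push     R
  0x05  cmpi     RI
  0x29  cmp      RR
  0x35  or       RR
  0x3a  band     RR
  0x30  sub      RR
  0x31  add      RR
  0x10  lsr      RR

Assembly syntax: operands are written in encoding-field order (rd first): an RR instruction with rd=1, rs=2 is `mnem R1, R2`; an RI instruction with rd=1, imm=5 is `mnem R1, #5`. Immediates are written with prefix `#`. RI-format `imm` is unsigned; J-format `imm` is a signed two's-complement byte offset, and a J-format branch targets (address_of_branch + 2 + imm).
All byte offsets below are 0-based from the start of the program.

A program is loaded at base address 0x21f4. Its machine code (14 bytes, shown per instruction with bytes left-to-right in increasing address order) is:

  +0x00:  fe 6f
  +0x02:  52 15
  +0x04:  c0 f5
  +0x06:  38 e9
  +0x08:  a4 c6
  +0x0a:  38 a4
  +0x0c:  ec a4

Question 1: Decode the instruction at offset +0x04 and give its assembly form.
dec R7

+0x04: c0 f5 ⇒ word 0xf5c0 (little)
  top 6b → 0x3d → dec [R]
  rd: (w>>6)&0xf=0x7 → R7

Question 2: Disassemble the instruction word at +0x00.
off 0x00: read fe 6f as little → 0x6ffe
  opcode bits[15:10]=0x1b: jsr/J
  imm@[9:0]=0x3fe (s10→-2) ⇒ #-2

jsr #-2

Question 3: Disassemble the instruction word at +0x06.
band R4, R14

off 0x06: read 38 e9 as little → 0xe938
  opcode bits[15:10]=0x3a: band/RR
  rd: (w>>6)&0xf=0x4 → R4
  rs: (w>>2)&0xf=0xe → R14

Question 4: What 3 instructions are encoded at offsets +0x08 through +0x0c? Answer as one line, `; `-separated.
add R10, R9; cmp R0, R14; cmp R3, R11

[08] a4 c6 → 0xc6a4
  op=0xc6a4>>10=0x31 ⇒ add (RR)
  [9:6] rd=10 = R10
  [5:2] rs=9 = R9
[0a] 38 a4 → 0xa438
  op=0xa438>>10=0x29 ⇒ cmp (RR)
  [9:6] rd=0 = R0
  [5:2] rs=14 = R14
[0c] ec a4 → 0xa4ec
  op=0xa4ec>>10=0x29 ⇒ cmp (RR)
  [9:6] rd=3 = R3
  [5:2] rs=11 = R11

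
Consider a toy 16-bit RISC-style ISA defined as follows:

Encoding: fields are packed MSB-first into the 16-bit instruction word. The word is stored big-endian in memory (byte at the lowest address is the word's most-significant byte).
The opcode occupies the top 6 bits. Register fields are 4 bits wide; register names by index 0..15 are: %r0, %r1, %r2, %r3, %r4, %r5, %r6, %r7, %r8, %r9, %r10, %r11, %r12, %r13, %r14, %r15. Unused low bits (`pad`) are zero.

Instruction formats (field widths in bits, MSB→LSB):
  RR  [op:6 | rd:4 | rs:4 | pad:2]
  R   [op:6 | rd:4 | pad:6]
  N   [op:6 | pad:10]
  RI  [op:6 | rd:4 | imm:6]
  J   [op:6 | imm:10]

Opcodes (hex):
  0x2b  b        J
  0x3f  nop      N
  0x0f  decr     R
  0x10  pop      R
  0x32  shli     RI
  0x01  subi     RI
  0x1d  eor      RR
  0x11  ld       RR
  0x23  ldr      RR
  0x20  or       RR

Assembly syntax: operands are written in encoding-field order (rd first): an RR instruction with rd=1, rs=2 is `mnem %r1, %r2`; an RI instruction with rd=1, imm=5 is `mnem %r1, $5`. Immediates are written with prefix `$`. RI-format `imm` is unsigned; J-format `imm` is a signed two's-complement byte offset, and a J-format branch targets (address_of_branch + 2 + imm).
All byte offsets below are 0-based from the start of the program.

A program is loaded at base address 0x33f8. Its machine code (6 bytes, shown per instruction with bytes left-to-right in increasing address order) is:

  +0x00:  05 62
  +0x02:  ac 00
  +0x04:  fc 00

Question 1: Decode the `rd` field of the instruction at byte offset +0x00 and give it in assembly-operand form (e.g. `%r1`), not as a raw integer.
off 0x00: read 05 62 as big → 0x0562
  op=0x0562>>10=0x1 ⇒ subi (RI)
  rd@[9:6]=0x5 ⇒ %r5
  imm@[5:0]=0x22 ⇒ $34

%r5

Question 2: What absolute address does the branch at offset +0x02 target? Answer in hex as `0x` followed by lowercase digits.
0x33fc

off 0x02: read ac 00 as big → 0xac00
  op=0xac00>>10=0x2b ⇒ b (J)
  imm@[9:0]=0x0 ⇒ $0
  target = base 0x33f8 + off 0x02 + 2 + imm 0 = 0x33fc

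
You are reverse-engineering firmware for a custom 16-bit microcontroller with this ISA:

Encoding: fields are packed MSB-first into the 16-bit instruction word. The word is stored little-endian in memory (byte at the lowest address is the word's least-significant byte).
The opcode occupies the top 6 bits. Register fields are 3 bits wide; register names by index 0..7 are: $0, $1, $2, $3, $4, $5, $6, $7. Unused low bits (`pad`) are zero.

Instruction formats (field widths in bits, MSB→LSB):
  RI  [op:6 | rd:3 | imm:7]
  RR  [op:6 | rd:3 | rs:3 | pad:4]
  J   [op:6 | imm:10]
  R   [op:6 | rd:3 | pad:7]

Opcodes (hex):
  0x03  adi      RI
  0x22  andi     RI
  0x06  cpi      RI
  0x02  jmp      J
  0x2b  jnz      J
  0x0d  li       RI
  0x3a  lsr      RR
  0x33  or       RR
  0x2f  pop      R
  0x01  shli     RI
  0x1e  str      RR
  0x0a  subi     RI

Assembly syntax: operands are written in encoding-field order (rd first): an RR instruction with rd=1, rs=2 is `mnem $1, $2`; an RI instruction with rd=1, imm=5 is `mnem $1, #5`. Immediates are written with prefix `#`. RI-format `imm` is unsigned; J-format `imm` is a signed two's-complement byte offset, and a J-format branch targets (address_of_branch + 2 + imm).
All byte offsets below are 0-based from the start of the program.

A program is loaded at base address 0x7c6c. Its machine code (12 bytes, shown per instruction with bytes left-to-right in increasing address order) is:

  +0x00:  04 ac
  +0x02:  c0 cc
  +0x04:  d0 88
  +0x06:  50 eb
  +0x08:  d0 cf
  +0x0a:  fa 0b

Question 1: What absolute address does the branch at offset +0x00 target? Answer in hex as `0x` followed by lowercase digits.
off 0x00: read 04 ac as little → 0xac04
  opcode bits[15:10]=0x2b: jnz/J
  imm@[9:0]=0x4 ⇒ #4
  target = base 0x7c6c + off 0x00 + 2 + imm 4 = 0x7c72

0x7c72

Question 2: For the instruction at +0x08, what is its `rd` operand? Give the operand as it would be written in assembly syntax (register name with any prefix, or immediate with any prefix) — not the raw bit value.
$7

+0x08: d0 cf ⇒ word 0xcfd0 (little)
  opcode bits[15:10]=0x33: or/RR
  [9:7] rd=7 = $7
  [6:4] rs=5 = $5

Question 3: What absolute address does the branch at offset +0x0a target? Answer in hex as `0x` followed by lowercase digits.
0x7c72

@+0a  little-endian(fa 0b) = 0x0bfa
  opcode bits[15:10]=0x2: jmp/J
  imm: (w>>0)&0x3ff=0x3fa (s10→-6) → #-6
  target = base 0x7c6c + off 0x0a + 2 + imm -6 = 0x7c72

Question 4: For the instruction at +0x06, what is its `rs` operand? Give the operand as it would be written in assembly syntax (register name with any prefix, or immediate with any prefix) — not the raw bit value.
@+06  little-endian(50 eb) = 0xeb50
  opcode bits[15:10]=0x3a: lsr/RR
  [9:7] rd=6 = $6
  [6:4] rs=5 = $5

$5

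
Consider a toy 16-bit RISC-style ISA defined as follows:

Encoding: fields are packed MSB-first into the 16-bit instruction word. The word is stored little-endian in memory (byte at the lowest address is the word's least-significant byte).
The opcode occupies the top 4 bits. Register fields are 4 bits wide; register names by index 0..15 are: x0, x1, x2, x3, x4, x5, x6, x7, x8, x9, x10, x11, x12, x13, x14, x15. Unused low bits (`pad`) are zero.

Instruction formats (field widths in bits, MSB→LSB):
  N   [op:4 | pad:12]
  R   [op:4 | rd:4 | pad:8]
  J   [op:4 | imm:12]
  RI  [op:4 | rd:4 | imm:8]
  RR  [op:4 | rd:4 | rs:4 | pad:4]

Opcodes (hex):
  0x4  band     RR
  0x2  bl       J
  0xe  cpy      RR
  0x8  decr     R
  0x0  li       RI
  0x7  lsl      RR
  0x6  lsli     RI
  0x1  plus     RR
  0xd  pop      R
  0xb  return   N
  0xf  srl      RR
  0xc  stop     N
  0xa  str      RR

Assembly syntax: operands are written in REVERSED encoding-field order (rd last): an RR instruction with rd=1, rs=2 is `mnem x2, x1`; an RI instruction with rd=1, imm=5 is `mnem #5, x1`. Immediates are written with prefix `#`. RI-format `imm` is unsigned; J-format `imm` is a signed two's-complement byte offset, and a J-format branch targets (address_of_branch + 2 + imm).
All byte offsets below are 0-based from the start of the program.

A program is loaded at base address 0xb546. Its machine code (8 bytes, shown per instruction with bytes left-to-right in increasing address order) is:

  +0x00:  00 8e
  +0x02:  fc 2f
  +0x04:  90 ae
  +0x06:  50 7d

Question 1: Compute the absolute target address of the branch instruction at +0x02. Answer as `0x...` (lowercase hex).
+0x02: fc 2f ⇒ word 0x2ffc (little)
  top 4b → 0x2 → bl [J]
  [11:0] imm=4092 (s12→-4) = #-4
  target = base 0xb546 + off 0x02 + 2 + imm -4 = 0xb546

0xb546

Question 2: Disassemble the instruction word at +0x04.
+0x04: 90 ae ⇒ word 0xae90 (little)
  top 4b → 0xa → str [RR]
  rd@[11:8]=0xe ⇒ x14
  rs@[7:4]=0x9 ⇒ x9

str x9, x14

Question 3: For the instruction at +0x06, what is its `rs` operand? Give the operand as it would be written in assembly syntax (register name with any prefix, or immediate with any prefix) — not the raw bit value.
@+06  little-endian(50 7d) = 0x7d50
  top 4b → 0x7 → lsl [RR]
  [11:8] rd=13 = x13
  [7:4] rs=5 = x5

x5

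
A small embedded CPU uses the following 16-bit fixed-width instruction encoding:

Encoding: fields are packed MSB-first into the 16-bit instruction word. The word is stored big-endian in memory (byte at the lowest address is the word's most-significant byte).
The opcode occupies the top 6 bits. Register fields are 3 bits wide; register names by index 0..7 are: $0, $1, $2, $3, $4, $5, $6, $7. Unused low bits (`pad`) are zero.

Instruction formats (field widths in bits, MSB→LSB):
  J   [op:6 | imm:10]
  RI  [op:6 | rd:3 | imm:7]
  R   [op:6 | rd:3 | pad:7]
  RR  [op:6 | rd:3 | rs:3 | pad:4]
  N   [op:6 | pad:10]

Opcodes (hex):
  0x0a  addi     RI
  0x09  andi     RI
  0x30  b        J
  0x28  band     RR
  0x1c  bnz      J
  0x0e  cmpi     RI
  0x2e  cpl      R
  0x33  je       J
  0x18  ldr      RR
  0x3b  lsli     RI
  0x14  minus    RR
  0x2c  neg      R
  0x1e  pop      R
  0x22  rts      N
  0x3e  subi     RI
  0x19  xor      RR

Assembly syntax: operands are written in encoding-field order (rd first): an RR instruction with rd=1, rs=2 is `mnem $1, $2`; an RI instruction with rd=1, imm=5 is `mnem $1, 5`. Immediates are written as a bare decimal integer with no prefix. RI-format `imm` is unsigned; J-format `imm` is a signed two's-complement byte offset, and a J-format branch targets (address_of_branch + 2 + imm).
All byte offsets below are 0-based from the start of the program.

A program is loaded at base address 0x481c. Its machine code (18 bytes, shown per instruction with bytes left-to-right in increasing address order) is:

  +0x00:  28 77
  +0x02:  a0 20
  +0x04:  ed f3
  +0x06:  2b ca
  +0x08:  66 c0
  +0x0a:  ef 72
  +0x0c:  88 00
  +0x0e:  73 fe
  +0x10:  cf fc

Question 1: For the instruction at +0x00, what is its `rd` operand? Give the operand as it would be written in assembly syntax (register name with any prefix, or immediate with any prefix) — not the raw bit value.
$0

[00] 28 77 → 0x2877
  op=0x2877>>10=0xa ⇒ addi (RI)
  rd@[9:7]=0x0 ⇒ $0
  imm@[6:0]=0x77 ⇒ 119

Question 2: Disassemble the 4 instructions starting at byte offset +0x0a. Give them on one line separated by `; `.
off 0x0a: read ef 72 as big → 0xef72
  opcode bits[15:10]=0x3b: lsli/RI
  rd@[9:7]=0x6 ⇒ $6
  imm@[6:0]=0x72 ⇒ 114
off 0x0c: read 88 00 as big → 0x8800
  opcode bits[15:10]=0x22: rts/N
off 0x0e: read 73 fe as big → 0x73fe
  opcode bits[15:10]=0x1c: bnz/J
  imm@[9:0]=0x3fe (s10→-2) ⇒ -2
off 0x10: read cf fc as big → 0xcffc
  opcode bits[15:10]=0x33: je/J
  imm@[9:0]=0x3fc (s10→-4) ⇒ -4

lsli $6, 114; rts; bnz -2; je -4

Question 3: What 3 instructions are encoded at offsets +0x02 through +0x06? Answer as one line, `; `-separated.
band $0, $2; lsli $3, 115; addi $7, 74

off 0x02: read a0 20 as big → 0xa020
  top 6b → 0x28 → band [RR]
  rd@[9:7]=0x0 ⇒ $0
  rs@[6:4]=0x2 ⇒ $2
off 0x04: read ed f3 as big → 0xedf3
  top 6b → 0x3b → lsli [RI]
  rd@[9:7]=0x3 ⇒ $3
  imm@[6:0]=0x73 ⇒ 115
off 0x06: read 2b ca as big → 0x2bca
  top 6b → 0xa → addi [RI]
  rd@[9:7]=0x7 ⇒ $7
  imm@[6:0]=0x4a ⇒ 74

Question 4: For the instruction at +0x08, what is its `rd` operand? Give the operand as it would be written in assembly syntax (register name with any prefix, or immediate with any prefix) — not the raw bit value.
$5

off 0x08: read 66 c0 as big → 0x66c0
  op=0x66c0>>10=0x19 ⇒ xor (RR)
  rd: (w>>7)&0x7=0x5 → $5
  rs: (w>>4)&0x7=0x4 → $4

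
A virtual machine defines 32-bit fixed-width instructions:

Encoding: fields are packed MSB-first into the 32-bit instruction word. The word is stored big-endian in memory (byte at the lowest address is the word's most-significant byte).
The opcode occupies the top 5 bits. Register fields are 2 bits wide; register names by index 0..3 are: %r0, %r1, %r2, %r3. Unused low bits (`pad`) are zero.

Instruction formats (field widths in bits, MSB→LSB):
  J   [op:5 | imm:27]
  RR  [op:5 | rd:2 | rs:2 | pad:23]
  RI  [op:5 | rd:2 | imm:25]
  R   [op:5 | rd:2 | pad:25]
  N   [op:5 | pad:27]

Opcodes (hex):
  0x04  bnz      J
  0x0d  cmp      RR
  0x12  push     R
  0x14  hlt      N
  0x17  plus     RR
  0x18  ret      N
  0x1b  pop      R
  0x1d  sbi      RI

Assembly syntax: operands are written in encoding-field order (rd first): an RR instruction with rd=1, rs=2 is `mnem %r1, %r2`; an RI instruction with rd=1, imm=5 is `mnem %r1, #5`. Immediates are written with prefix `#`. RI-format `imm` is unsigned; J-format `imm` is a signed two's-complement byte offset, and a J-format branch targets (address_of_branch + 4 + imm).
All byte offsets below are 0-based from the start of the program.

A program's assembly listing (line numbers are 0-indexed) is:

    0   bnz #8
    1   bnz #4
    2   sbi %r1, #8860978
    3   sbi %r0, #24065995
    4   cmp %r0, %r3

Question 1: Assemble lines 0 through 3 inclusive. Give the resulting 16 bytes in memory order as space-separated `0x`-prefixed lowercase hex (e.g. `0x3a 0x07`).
0. bnz fields op=0x4:5|imm=8:27 → word 20000008h → 20 00 00 08
1. bnz fields op=0x4:5|imm=4:27 → word 20000004h → 20 00 00 04
2. sbi fields op=0x1d:5|rd=1:2|imm=8860978:25 → word ea873532h → ea 87 35 32
3. sbi fields op=0x1d:5|rd=0:2|imm=24065995:25 → word e96f37cbh → e9 6f 37 cb

0x20 0x00 0x00 0x08 0x20 0x00 0x00 0x04 0xea 0x87 0x35 0x32 0xe9 0x6f 0x37 0xcb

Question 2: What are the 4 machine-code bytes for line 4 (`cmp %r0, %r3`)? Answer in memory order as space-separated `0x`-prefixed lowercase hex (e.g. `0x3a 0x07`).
0x69 0x80 0x00 0x00

4. cmp fields op=0xd:5|rd=0:2|rs=3:2|pad=0:23 → word 69800000h → 69 80 00 00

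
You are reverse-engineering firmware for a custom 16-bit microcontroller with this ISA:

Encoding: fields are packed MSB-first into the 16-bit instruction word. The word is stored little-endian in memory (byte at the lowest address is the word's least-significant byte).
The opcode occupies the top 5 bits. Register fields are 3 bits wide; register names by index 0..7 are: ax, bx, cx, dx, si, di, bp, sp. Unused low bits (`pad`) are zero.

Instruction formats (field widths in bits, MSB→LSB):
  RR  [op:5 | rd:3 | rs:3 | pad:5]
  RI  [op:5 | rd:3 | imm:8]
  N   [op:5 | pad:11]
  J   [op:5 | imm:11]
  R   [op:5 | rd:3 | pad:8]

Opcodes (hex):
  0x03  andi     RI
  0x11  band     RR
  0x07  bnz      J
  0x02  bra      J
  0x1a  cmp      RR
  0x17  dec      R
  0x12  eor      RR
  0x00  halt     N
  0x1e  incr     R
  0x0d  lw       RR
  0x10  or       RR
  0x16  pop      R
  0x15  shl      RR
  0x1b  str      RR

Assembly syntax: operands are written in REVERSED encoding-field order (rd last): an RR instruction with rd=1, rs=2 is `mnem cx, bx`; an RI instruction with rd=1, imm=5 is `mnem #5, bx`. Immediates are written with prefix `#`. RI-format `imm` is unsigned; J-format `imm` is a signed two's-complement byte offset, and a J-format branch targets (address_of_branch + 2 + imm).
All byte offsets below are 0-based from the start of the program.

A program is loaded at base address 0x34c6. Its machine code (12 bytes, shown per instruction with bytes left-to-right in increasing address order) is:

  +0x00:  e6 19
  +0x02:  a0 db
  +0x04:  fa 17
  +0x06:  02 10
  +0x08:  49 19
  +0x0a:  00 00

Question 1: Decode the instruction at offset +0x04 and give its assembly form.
bra #-6

off 0x04: read fa 17 as little → 0x17fa
  opcode bits[15:11]=0x2: bra/J
  imm@[10:0]=0x7fa (s11→-6) ⇒ #-6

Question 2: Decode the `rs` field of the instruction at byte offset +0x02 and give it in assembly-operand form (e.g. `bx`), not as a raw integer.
di

[02] a0 db → 0xdba0
  opcode bits[15:11]=0x1b: str/RR
  [10:8] rd=3 = dx
  [7:5] rs=5 = di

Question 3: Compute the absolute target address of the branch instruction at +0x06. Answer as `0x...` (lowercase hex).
[06] 02 10 → 0x1002
  op=0x1002>>11=0x2 ⇒ bra (J)
  imm: (w>>0)&0x7ff=0x2 → #2
  target = base 0x34c6 + off 0x06 + 2 + imm 2 = 0x34d0

0x34d0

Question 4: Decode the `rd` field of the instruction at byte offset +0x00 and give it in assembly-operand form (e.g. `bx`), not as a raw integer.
bx

off 0x00: read e6 19 as little → 0x19e6
  op=0x19e6>>11=0x3 ⇒ andi (RI)
  rd: (w>>8)&0x7=0x1 → bx
  imm: (w>>0)&0xff=0xe6 → #230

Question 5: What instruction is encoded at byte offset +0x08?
off 0x08: read 49 19 as little → 0x1949
  op=0x1949>>11=0x3 ⇒ andi (RI)
  rd@[10:8]=0x1 ⇒ bx
  imm@[7:0]=0x49 ⇒ #73

andi #73, bx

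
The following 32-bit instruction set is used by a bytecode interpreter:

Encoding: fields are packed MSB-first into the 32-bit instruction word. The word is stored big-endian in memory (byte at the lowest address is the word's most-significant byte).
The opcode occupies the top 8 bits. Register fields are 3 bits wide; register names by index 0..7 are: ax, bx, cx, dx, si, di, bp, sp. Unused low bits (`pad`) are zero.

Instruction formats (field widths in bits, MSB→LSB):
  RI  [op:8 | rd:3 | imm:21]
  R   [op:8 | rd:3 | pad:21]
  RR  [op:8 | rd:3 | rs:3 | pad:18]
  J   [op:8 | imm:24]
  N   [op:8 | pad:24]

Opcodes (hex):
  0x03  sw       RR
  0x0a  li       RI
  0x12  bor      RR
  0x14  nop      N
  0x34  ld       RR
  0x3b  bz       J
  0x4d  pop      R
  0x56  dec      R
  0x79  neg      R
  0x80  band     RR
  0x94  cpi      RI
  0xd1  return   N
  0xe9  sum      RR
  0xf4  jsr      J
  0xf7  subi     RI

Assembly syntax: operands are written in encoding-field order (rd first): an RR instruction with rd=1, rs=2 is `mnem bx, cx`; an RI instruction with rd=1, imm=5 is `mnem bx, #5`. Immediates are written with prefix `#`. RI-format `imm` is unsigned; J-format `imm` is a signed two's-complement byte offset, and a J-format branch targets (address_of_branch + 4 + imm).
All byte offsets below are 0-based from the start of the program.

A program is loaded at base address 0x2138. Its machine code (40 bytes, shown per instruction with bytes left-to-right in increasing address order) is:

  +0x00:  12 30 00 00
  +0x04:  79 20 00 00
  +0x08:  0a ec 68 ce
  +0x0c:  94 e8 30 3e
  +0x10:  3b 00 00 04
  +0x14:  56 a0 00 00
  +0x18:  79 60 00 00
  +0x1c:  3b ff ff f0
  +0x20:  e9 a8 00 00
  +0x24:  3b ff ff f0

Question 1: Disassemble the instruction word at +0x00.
[00] 12 30 00 00 → 0x12300000
  opcode bits[31:24]=0x12: bor/RR
  rd@[23:21]=0x1 ⇒ bx
  rs@[20:18]=0x4 ⇒ si

bor bx, si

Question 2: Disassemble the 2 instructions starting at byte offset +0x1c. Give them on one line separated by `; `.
bz #-16; sum di, cx

+0x1c: 3b ff ff f0 ⇒ word 0x3bfffff0 (big)
  op=0x3bfffff0>>24=0x3b ⇒ bz (J)
  [23:0] imm=16777200 (s24→-16) = #-16
+0x20: e9 a8 00 00 ⇒ word 0xe9a80000 (big)
  op=0xe9a80000>>24=0xe9 ⇒ sum (RR)
  [23:21] rd=5 = di
  [20:18] rs=2 = cx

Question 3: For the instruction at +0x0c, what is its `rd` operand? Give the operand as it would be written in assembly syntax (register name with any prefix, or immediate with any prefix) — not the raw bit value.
sp

[0c] 94 e8 30 3e → 0x94e8303e
  opcode bits[31:24]=0x94: cpi/RI
  rd@[23:21]=0x7 ⇒ sp
  imm@[20:0]=0x8303e ⇒ #536638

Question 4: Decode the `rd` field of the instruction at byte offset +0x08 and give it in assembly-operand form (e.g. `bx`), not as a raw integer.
sp

@+08  big-endian(0a ec 68 ce) = 0x0aec68ce
  op=0x0aec68ce>>24=0xa ⇒ li (RI)
  [23:21] rd=7 = sp
  [20:0] imm=813262 = #813262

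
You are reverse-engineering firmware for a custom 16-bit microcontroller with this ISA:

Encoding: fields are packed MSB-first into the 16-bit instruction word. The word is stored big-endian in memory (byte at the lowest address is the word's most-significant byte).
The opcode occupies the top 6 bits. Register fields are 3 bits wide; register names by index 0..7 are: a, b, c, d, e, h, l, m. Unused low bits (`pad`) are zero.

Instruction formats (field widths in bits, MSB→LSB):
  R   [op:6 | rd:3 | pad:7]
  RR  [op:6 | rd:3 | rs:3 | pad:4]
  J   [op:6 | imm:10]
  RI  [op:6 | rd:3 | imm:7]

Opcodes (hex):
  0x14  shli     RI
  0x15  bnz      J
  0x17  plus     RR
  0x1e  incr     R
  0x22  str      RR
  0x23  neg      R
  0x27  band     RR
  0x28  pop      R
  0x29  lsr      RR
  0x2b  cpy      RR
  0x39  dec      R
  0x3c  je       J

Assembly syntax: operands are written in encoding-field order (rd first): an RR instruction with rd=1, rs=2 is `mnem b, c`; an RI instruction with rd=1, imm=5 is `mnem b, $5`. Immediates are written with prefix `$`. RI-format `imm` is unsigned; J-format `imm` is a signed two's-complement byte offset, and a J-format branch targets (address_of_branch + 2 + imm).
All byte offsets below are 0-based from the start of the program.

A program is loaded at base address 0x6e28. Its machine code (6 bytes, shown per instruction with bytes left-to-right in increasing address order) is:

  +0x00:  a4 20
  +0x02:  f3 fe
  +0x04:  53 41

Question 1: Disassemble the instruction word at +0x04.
[04] 53 41 → 0x5341
  opcode bits[15:10]=0x14: shli/RI
  rd@[9:7]=0x6 ⇒ l
  imm@[6:0]=0x41 ⇒ $65

shli l, $65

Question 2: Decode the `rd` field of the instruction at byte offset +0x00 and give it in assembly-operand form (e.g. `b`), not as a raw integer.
a

+0x00: a4 20 ⇒ word 0xa420 (big)
  opcode bits[15:10]=0x29: lsr/RR
  rd: (w>>7)&0x7=0x0 → a
  rs: (w>>4)&0x7=0x2 → c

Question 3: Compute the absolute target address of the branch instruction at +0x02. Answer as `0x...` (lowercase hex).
[02] f3 fe → 0xf3fe
  op=0xf3fe>>10=0x3c ⇒ je (J)
  [9:0] imm=1022 (s10→-2) = $-2
  target = base 0x6e28 + off 0x02 + 2 + imm -2 = 0x6e2a

0x6e2a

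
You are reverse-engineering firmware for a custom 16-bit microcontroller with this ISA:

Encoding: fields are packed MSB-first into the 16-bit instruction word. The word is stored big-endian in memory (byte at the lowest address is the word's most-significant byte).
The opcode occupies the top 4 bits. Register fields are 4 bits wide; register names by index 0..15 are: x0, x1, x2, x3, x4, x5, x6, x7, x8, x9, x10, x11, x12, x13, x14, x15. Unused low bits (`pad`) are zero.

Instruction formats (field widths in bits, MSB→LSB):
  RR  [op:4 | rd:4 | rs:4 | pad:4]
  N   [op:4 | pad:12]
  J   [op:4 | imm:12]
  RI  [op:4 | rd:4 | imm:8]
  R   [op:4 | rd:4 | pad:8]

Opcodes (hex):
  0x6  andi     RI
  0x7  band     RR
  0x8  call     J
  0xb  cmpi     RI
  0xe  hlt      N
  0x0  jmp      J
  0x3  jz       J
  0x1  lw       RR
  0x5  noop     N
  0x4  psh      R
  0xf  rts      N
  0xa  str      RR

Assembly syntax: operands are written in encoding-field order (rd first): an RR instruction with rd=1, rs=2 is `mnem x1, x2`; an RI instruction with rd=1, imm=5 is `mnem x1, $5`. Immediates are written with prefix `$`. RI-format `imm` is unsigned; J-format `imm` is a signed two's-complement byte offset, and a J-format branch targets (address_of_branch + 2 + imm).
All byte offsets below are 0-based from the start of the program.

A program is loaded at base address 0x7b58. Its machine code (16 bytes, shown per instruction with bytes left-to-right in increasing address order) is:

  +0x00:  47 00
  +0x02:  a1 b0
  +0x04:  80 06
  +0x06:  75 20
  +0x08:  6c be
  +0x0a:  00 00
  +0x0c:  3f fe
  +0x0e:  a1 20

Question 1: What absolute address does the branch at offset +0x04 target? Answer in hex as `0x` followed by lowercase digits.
0x7b64

+0x04: 80 06 ⇒ word 0x8006 (big)
  opcode bits[15:12]=0x8: call/J
  imm@[11:0]=0x6 ⇒ $6
  target = base 0x7b58 + off 0x04 + 2 + imm 6 = 0x7b64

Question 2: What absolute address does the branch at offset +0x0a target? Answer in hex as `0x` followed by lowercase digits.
off 0x0a: read 00 00 as big → 0x0000
  op=0x0000>>12=0x0 ⇒ jmp (J)
  imm: (w>>0)&0xfff=0x0 → $0
  target = base 0x7b58 + off 0x0a + 2 + imm 0 = 0x7b64

0x7b64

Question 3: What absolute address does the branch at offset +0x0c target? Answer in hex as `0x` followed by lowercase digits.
0x7b64

@+0c  big-endian(3f fe) = 0x3ffe
  op=0x3ffe>>12=0x3 ⇒ jz (J)
  [11:0] imm=4094 (s12→-2) = $-2
  target = base 0x7b58 + off 0x0c + 2 + imm -2 = 0x7b64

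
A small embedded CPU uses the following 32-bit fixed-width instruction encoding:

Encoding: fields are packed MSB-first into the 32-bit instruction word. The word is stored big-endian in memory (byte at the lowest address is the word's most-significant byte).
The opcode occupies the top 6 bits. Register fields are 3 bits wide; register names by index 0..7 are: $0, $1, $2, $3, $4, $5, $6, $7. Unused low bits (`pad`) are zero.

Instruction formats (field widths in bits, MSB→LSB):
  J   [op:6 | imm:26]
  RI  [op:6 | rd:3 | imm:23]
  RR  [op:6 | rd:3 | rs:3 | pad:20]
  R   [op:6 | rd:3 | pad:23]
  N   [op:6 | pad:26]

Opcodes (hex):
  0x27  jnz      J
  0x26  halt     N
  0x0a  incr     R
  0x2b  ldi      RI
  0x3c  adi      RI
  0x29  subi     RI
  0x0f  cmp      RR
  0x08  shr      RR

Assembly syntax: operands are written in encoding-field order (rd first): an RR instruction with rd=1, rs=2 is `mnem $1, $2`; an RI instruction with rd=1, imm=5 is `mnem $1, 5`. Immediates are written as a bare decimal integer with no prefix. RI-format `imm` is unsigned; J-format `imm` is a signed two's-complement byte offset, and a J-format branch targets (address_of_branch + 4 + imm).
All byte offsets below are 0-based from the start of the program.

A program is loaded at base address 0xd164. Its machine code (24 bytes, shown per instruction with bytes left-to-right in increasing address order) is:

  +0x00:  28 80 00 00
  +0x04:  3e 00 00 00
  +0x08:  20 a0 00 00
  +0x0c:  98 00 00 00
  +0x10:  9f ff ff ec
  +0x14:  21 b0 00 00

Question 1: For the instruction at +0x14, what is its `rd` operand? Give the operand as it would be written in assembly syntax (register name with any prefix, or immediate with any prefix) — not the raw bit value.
[14] 21 b0 00 00 → 0x21b00000
  top 6b → 0x8 → shr [RR]
  rd: (w>>23)&0x7=0x3 → $3
  rs: (w>>20)&0x7=0x3 → $3

$3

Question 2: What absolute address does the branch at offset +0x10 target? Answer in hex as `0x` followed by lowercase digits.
0xd164

[10] 9f ff ff ec → 0x9fffffec
  top 6b → 0x27 → jnz [J]
  [25:0] imm=67108844 (s26→-20) = -20
  target = base 0xd164 + off 0x10 + 4 + imm -20 = 0xd164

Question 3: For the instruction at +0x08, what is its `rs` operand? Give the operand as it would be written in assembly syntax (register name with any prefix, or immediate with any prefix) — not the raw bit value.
off 0x08: read 20 a0 00 00 as big → 0x20a00000
  opcode bits[31:26]=0x8: shr/RR
  [25:23] rd=1 = $1
  [22:20] rs=2 = $2

$2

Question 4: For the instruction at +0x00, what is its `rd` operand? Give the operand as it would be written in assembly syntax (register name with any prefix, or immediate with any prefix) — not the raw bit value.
@+00  big-endian(28 80 00 00) = 0x28800000
  op=0x28800000>>26=0xa ⇒ incr (R)
  rd@[25:23]=0x1 ⇒ $1

$1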